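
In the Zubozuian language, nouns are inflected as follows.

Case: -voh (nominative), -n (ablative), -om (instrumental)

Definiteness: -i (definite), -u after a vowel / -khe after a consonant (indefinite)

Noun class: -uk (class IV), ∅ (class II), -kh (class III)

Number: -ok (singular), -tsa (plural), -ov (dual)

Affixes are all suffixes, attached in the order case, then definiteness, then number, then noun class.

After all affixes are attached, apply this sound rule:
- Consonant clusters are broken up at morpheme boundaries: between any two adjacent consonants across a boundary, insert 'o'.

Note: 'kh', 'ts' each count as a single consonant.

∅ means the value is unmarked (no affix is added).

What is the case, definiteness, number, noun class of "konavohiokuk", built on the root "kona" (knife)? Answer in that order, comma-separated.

Segment: kona-voh-i-ok-uk.
case: -voh → nominative.
definiteness: -i → definite.
number: -ok → singular.
noun class: -uk → class IV.

nominative, definite, singular, class IV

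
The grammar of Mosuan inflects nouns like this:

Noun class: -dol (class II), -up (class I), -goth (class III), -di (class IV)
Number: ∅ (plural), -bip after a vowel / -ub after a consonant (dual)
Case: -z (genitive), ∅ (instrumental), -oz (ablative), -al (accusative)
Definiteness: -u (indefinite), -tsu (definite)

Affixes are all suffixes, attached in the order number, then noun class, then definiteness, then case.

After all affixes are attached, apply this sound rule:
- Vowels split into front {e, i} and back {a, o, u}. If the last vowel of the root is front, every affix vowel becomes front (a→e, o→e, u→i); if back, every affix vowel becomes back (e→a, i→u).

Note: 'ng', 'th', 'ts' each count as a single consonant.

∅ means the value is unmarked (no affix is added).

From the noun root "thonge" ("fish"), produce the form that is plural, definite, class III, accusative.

number = plural: zero marking, form stays thonge.
Attach noun class class III -goth → thongegoth.
Attach definiteness definite -tsu → thongegothtsu.
Attach case accusative -al → thongegothtsual.
Apply vowel harmony: thongegothtsual → thongegethtsiel.

thongegethtsiel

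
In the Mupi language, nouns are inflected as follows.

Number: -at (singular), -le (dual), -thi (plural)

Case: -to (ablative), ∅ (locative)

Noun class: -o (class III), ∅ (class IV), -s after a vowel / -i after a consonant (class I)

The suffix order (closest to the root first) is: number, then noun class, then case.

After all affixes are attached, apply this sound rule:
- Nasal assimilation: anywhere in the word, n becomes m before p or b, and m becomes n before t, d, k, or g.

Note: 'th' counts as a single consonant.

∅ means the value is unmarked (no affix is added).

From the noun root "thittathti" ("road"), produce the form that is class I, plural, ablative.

Attach number plural -thi → thittathtithi.
Attach noun class class I -s (after vowel 'i') → thittathtithis.
Attach case ablative -to → thittathtithisto.
Nasal assimilation: no change.

thittathtithisto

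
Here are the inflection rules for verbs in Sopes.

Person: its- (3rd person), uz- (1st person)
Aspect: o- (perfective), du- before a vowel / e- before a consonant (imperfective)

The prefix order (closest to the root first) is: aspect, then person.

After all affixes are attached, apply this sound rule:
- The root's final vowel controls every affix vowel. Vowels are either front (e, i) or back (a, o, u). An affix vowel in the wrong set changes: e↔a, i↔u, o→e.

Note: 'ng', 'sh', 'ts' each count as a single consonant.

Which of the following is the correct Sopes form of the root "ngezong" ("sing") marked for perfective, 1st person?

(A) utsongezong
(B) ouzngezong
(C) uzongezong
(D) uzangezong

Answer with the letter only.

C

Attach aspect perfective o- → ongezong.
Attach person 1st person uz- → uzongezong.
Vowel harmony: no change.
So the correct form is uzongezong, option (C).
(A) utsongezong is wrong: it uses 3rd person instead of 1st person for person.
(D) uzangezong is wrong: it uses imperfective instead of perfective for aspect.
(B) ouzngezong is wrong: it has the affixes in the wrong order.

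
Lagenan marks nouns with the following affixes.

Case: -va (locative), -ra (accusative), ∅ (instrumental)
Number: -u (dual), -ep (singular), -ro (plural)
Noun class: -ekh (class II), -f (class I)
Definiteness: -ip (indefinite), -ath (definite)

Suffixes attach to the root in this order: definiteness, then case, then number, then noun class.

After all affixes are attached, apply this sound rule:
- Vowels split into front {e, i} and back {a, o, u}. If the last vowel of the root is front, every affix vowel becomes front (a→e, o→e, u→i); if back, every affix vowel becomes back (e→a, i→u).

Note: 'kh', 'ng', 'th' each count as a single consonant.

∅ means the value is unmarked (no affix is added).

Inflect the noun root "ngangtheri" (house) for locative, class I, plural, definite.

Attach definiteness definite -ath → ngangtheriath.
Attach case locative -va → ngangtheriathva.
Attach number plural -ro → ngangtheriathvaro.
Attach noun class class I -f → ngangtheriathvarof.
Apply vowel harmony: ngangtheriathvarof → ngangtheriethveref.

ngangtheriethveref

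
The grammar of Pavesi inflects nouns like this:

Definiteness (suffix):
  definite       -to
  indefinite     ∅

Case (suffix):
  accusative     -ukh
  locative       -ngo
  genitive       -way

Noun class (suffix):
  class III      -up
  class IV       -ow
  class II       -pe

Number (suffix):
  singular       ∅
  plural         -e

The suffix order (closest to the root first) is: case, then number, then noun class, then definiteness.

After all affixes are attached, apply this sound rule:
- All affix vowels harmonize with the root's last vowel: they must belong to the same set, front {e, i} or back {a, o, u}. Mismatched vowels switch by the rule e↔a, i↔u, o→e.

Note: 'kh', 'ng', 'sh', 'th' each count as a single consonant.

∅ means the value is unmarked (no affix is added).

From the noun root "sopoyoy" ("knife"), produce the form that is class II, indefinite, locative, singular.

sopoyoyngopa

Attach case locative -ngo → sopoyoyngo.
number = singular: zero marking, form stays sopoyoyngo.
Attach noun class class II -pe → sopoyoyngope.
definiteness = indefinite: zero marking, form stays sopoyoyngope.
Apply vowel harmony: sopoyoyngope → sopoyoyngopa.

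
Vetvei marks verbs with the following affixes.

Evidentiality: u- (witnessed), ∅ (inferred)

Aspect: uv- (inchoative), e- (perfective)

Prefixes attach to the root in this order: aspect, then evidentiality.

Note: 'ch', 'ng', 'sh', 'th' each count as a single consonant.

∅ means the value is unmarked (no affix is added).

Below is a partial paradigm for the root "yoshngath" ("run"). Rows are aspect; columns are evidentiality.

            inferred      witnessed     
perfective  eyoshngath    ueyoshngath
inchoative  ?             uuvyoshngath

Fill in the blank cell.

uvyoshngath

Attach aspect inchoative uv- → uvyoshngath.
evidentiality = inferred: zero marking, form stays uvyoshngath.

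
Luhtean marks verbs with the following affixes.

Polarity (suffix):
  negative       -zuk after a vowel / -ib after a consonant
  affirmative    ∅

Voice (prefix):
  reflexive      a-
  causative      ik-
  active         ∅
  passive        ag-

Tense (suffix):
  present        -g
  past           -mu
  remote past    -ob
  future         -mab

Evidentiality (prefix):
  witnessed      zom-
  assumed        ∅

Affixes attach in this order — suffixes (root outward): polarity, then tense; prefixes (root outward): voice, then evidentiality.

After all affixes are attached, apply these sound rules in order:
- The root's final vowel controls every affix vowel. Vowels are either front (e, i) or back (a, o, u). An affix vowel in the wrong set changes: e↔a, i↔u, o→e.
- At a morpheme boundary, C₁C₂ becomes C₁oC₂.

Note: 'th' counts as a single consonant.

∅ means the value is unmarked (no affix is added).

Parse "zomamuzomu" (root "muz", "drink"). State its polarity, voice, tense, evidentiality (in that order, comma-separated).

affirmative, reflexive, past, witnessed

Segment: zom-a-muz-mu.
polarity: ∅ → affirmative.
voice: a- → reflexive.
tense: -mu → past.
evidentiality: zom- → witnessed.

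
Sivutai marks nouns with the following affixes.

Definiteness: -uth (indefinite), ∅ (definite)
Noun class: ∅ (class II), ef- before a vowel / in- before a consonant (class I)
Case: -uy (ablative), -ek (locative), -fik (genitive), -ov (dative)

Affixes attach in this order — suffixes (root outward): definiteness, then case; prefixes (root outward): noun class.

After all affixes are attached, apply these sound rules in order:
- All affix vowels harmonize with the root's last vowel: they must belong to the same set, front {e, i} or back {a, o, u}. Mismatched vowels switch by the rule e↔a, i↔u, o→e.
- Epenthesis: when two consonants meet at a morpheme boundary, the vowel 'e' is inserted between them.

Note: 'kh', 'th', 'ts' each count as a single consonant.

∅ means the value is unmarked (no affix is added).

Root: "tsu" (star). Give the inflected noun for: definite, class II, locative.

tsuak

definiteness = definite: zero marking, form stays tsu.
noun class = class II: zero marking, form stays tsu.
Attach case locative -ek → tsuek.
Apply vowel harmony: tsuek → tsuak.
Epenthesis: no change.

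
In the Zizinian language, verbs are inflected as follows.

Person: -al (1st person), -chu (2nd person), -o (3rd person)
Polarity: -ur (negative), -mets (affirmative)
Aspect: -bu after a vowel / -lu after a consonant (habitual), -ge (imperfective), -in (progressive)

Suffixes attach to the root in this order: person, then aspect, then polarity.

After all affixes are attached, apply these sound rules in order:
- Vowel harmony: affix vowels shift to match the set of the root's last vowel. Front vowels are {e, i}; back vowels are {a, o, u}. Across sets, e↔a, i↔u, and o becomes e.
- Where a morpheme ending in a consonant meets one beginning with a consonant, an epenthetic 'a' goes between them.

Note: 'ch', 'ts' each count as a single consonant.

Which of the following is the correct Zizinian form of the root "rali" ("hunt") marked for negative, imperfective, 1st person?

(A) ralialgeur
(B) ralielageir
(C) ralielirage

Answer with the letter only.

Attach person 1st person -al → ralial.
Attach aspect imperfective -ge → ralialge.
Attach polarity negative -ur → ralialgeur.
Apply vowel harmony: ralialgeur → ralielgeir.
Apply epenthesis: ralielgeir → ralielageir.
So the correct form is ralielageir, option (B).
(C) ralielirage is wrong: it has the affixes in the wrong order.
(A) ralialgeur is wrong: it fails to apply the sound rule(s).

B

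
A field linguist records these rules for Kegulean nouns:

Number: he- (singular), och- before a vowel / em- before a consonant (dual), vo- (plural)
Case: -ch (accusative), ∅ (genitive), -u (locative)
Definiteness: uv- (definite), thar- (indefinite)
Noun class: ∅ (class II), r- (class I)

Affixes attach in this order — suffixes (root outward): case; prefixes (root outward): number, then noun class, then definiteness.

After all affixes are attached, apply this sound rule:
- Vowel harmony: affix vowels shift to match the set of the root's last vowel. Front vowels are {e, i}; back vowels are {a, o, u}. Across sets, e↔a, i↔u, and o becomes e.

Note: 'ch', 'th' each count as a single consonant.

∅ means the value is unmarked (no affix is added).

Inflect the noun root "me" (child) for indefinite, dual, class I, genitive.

Attach number dual em- (before consonant 'm') → emme.
case = genitive: zero marking, form stays emme.
Attach noun class class I r- → remme.
Attach definiteness indefinite thar- → tharremme.
Apply vowel harmony: tharremme → therremme.

therremme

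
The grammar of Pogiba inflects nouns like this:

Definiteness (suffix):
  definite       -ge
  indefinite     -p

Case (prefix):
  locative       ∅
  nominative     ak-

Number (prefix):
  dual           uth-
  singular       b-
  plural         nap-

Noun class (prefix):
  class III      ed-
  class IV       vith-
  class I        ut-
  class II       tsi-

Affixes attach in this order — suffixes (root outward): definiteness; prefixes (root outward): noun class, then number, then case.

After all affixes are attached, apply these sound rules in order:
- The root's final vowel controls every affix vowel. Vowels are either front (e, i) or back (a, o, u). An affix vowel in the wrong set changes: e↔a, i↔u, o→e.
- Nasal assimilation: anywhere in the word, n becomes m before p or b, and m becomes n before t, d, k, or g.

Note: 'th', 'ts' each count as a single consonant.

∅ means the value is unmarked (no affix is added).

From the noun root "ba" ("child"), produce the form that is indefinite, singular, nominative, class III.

Attach noun class class III ed- → edba.
Attach definiteness indefinite -p → edbap.
Attach number singular b- → bedbap.
Attach case nominative ak- → akbedbap.
Apply vowel harmony: akbedbap → akbadbap.
Nasal assimilation: no change.

akbadbap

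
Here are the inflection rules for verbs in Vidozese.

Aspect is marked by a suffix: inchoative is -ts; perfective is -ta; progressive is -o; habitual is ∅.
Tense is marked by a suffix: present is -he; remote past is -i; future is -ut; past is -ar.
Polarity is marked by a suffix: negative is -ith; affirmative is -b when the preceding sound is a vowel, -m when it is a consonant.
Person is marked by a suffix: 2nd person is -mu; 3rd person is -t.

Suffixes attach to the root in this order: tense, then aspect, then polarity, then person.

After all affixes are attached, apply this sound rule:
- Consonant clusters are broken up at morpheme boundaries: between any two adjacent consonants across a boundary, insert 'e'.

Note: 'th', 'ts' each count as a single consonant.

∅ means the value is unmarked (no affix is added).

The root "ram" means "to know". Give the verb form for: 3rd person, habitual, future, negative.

Attach tense future -ut → ramut.
aspect = habitual: zero marking, form stays ramut.
Attach polarity negative -ith → ramutith.
Attach person 3rd person -t → ramutitht.
Apply epenthesis: ramutitht → ramutithet.

ramutithet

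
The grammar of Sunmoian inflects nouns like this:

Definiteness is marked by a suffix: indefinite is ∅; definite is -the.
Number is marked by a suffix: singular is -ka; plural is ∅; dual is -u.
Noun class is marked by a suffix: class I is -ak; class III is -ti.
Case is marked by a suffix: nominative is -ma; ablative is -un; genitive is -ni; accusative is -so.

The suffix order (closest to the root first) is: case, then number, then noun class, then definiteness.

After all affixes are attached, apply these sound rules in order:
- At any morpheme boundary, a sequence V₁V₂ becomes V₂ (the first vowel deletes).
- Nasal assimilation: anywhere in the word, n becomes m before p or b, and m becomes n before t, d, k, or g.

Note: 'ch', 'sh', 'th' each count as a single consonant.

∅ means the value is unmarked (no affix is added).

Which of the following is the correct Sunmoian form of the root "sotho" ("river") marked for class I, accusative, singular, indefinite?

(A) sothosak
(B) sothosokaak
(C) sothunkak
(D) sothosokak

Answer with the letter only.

D

Attach case accusative -so → sothoso.
Attach number singular -ka → sothosoka.
Attach noun class class I -ak → sothosokaak.
definiteness = indefinite: zero marking, form stays sothosokaak.
Apply vowel deletion: sothosokaak → sothosokak.
Nasal assimilation: no change.
So the correct form is sothosokak, option (D).
(B) sothosokaak is wrong: it fails to apply the sound rule(s).
(A) sothosak is wrong: it uses dual instead of singular for number.
(C) sothunkak is wrong: it uses ablative instead of accusative for case.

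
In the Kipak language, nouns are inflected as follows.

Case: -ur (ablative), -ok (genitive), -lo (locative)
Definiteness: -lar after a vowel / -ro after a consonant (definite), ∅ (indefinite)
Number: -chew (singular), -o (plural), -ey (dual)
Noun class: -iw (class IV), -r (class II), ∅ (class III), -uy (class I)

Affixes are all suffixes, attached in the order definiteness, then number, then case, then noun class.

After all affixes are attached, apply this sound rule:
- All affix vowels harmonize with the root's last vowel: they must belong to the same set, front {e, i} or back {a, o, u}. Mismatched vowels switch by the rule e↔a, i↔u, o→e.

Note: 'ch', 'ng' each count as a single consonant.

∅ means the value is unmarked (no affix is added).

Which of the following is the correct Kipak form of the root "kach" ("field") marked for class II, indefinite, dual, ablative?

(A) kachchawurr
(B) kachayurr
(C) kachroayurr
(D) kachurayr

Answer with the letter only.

definiteness = indefinite: zero marking, form stays kach.
Attach number dual -ey → kachey.
Attach case ablative -ur → kacheyur.
Attach noun class class II -r → kacheyurr.
Apply vowel harmony: kacheyurr → kachayurr.
So the correct form is kachayurr, option (B).
(C) kachroayurr is wrong: it uses definite instead of indefinite for definiteness.
(A) kachchawurr is wrong: it uses singular instead of dual for number.
(D) kachurayr is wrong: it has the affixes in the wrong order.

B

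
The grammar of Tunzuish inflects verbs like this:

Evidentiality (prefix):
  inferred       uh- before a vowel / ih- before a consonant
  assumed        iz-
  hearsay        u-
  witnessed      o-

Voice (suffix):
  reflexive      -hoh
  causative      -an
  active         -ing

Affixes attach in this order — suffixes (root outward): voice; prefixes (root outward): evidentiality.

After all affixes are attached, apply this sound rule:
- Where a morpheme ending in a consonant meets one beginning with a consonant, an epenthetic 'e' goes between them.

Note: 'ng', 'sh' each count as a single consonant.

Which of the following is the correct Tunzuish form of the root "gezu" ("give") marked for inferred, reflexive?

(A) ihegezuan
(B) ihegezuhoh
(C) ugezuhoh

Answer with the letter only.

B

Attach evidentiality inferred ih- (before consonant 'g') → ihgezu.
Attach voice reflexive -hoh → ihgezuhoh.
Apply epenthesis: ihgezuhoh → ihegezuhoh.
So the correct form is ihegezuhoh, option (B).
(C) ugezuhoh is wrong: it uses hearsay instead of inferred for evidentiality.
(A) ihegezuan is wrong: it uses causative instead of reflexive for voice.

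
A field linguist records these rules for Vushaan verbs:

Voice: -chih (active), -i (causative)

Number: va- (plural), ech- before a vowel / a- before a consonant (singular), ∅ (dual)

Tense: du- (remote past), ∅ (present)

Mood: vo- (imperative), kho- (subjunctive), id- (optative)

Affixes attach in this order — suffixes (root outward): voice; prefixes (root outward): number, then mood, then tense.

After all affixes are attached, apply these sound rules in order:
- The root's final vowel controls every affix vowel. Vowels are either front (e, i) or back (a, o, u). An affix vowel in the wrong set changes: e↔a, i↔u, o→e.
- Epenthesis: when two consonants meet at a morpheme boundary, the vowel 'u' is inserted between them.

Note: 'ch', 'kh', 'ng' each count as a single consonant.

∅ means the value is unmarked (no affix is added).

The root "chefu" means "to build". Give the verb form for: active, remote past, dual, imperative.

number = dual: zero marking, form stays chefu.
Attach voice active -chih → chefuchih.
Attach mood imperative vo- → vochefuchih.
Attach tense remote past du- → duvochefuchih.
Apply vowel harmony: duvochefuchih → duvochefuchuh.
Epenthesis: no change.

duvochefuchuh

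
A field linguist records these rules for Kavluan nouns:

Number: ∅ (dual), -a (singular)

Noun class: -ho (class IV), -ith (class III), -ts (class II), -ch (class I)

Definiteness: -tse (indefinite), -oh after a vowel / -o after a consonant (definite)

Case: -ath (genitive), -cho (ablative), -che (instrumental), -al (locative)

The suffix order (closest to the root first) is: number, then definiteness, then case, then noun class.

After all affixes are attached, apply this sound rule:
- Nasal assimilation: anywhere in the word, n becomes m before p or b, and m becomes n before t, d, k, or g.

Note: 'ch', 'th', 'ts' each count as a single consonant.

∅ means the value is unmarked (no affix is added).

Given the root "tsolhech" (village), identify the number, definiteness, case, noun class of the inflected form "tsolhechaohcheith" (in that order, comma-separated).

Segment: tsolhech-a-oh-che-ith.
number: -a → singular.
definiteness: -oh/o → definite.
case: -che → instrumental.
noun class: -ith → class III.

singular, definite, instrumental, class III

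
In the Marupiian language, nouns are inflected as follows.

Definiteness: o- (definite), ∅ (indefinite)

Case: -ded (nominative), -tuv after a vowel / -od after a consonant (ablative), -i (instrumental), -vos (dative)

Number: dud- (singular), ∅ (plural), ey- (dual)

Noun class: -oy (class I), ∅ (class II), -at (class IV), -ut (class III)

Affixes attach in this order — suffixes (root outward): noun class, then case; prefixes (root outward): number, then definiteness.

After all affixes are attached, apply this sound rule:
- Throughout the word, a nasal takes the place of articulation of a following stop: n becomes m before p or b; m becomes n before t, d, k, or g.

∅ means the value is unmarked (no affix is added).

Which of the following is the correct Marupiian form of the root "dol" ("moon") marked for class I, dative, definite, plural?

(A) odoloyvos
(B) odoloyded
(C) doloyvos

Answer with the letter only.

A

Attach noun class class I -oy → doloy.
Attach case dative -vos → doloyvos.
number = plural: zero marking, form stays doloyvos.
Attach definiteness definite o- → odoloyvos.
Nasal assimilation: no change.
So the correct form is odoloyvos, option (A).
(C) doloyvos is wrong: it uses indefinite instead of definite for definiteness.
(B) odoloyded is wrong: it uses nominative instead of dative for case.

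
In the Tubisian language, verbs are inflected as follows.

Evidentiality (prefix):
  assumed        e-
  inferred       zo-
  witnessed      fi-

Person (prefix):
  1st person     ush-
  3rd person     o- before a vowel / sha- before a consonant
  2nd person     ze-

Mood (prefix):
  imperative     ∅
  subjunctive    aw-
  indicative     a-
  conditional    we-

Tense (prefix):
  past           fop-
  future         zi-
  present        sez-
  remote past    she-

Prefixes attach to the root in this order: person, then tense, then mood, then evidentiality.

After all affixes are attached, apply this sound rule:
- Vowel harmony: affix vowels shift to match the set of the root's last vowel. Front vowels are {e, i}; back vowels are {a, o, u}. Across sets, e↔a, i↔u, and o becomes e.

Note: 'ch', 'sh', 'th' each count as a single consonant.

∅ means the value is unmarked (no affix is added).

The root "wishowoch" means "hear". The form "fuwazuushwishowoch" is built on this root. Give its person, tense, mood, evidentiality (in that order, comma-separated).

1st person, future, conditional, witnessed

Segment: fi-we-zi-ush-wishowoch.
person: ush- → 1st person.
tense: zi- → future.
mood: we- → conditional.
evidentiality: fi- → witnessed.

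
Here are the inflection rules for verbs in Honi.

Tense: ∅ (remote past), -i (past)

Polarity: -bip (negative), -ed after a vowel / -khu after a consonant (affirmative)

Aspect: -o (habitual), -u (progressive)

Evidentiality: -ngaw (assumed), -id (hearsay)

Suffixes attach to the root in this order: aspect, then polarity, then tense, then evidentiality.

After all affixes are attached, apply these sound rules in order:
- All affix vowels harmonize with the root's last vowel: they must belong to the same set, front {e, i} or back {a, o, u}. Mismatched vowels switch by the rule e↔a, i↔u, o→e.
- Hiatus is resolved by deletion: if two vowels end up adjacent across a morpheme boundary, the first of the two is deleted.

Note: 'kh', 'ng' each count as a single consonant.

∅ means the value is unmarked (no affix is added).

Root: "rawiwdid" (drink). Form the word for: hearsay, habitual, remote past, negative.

Attach aspect habitual -o → rawiwdido.
Attach polarity negative -bip → rawiwdidobip.
tense = remote past: zero marking, form stays rawiwdidobip.
Attach evidentiality hearsay -id → rawiwdidobipid.
Apply vowel harmony: rawiwdidobipid → rawiwdidebipid.
Vowel deletion: no change.

rawiwdidebipid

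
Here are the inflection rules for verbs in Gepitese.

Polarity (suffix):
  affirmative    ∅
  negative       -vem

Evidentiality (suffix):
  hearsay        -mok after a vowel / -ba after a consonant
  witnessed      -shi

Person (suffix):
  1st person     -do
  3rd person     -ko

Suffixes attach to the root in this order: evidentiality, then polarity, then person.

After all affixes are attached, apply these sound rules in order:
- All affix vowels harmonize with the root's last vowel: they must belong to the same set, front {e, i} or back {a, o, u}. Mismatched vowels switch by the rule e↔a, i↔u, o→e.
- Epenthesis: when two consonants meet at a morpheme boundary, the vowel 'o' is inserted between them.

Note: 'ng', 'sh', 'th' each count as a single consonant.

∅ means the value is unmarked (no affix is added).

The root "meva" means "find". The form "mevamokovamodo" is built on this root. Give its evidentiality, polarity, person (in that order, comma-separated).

hearsay, negative, 1st person

Segment: meva-mok-vem-do.
evidentiality: -mok/ba → hearsay.
polarity: -vem → negative.
person: -do → 1st person.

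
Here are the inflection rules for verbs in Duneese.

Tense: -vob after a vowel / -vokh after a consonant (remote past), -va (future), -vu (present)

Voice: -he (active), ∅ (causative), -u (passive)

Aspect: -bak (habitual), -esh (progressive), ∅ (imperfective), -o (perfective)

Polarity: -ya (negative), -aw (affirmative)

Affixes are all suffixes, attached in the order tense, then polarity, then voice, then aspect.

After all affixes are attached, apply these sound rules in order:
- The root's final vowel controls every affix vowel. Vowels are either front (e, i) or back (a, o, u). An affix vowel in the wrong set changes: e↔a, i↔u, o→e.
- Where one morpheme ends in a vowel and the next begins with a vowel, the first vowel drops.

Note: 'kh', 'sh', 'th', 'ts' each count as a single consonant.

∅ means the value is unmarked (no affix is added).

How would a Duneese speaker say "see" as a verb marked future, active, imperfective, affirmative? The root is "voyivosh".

Attach tense future -va → voyivoshva.
Attach polarity affirmative -aw → voyivoshvaaw.
Attach voice active -he → voyivoshvaawhe.
aspect = imperfective: zero marking, form stays voyivoshvaawhe.
Apply vowel harmony: voyivoshvaawhe → voyivoshvaawha.
Apply vowel deletion: voyivoshvaawha → voyivoshvawha.

voyivoshvawha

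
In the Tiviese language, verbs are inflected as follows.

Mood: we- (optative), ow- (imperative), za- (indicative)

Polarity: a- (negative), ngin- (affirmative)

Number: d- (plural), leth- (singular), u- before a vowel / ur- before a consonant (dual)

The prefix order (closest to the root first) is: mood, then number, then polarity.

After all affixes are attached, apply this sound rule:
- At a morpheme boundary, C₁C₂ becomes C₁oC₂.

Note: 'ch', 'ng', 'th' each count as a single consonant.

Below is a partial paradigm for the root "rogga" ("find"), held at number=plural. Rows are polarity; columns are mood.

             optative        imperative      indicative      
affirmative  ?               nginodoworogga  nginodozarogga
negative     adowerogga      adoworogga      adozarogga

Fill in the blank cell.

nginodowerogga

Attach mood optative we- → werogga.
Attach number plural d- → dwerogga.
Attach polarity affirmative ngin- → ngindwerogga.
Apply epenthesis: ngindwerogga → nginodowerogga.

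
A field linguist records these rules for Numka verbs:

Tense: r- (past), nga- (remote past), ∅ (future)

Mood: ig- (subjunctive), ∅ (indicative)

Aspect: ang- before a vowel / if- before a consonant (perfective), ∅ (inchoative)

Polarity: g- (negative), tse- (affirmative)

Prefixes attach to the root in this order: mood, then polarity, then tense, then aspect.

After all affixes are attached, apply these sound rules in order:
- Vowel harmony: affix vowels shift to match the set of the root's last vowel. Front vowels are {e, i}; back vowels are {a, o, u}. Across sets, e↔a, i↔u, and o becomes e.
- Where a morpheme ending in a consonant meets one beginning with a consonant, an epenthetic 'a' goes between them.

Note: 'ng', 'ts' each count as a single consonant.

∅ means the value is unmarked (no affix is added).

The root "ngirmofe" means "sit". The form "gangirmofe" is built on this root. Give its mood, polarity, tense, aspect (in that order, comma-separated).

Segment: g-ngirmofe.
mood: ∅ → indicative.
polarity: g- → negative.
tense: ∅ → future.
aspect: ∅ → inchoative.

indicative, negative, future, inchoative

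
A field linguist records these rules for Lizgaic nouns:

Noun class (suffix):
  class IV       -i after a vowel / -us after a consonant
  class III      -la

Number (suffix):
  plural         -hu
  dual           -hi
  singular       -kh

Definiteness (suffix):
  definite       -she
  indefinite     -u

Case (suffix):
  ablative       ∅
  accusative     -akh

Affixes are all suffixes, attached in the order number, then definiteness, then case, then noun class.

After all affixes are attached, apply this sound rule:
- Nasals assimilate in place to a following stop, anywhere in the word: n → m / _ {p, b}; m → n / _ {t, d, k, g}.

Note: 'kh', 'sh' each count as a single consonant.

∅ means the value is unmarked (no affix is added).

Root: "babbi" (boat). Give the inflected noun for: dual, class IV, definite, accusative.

Attach number dual -hi → babbihi.
Attach definiteness definite -she → babbihishe.
Attach case accusative -akh → babbihisheakh.
Attach noun class class IV -us (after consonant 'kh') → babbihisheakhus.
Nasal assimilation: no change.

babbihisheakhus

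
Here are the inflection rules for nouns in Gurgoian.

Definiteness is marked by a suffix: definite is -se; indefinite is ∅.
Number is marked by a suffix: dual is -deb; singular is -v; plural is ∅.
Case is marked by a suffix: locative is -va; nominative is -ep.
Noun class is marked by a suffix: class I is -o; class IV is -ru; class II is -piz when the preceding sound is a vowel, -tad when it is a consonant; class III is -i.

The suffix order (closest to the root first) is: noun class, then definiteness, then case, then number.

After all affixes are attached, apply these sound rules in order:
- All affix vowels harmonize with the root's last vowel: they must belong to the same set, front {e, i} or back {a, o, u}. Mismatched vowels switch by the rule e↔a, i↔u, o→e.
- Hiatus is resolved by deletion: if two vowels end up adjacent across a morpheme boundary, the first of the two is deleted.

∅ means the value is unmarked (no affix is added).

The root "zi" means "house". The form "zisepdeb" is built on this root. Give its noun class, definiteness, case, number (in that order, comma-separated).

class III, definite, nominative, dual

Segment: zi-i-se-ep-deb.
noun class: -i → class III.
definiteness: -se → definite.
case: -ep → nominative.
number: -deb → dual.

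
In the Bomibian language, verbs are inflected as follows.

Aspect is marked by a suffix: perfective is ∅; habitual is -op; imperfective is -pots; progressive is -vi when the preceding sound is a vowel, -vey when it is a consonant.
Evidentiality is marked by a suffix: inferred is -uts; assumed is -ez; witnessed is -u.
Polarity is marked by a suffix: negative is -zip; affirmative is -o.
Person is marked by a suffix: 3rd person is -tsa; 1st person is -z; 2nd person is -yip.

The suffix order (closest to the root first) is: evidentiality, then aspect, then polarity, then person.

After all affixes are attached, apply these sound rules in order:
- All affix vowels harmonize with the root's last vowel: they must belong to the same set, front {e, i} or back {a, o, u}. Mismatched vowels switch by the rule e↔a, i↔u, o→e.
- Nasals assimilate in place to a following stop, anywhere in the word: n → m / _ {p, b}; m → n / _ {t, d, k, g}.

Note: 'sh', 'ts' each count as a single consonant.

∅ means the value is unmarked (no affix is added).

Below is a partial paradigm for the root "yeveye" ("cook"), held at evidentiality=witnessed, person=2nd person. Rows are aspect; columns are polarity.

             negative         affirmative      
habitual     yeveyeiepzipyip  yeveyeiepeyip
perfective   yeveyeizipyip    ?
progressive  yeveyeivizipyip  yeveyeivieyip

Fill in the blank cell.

yeveyeieyip

Attach evidentiality witnessed -u → yeveyeu.
aspect = perfective: zero marking, form stays yeveyeu.
Attach polarity affirmative -o → yeveyeuo.
Attach person 2nd person -yip → yeveyeuoyip.
Apply vowel harmony: yeveyeuoyip → yeveyeieyip.
Nasal assimilation: no change.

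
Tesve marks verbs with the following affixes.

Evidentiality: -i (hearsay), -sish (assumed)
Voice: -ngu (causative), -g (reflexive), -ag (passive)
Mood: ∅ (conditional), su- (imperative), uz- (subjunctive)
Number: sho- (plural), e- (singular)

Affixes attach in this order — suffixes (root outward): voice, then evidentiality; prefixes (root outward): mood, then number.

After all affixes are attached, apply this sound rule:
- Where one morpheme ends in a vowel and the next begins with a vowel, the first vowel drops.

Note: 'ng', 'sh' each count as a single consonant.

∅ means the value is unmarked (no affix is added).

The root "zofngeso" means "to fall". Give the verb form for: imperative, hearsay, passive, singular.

esuzofngesagi

Attach mood imperative su- → suzofngeso.
Attach voice passive -ag → suzofngesoag.
Attach evidentiality hearsay -i → suzofngesoagi.
Attach number singular e- → esuzofngesoagi.
Apply vowel deletion: esuzofngesoagi → esuzofngesagi.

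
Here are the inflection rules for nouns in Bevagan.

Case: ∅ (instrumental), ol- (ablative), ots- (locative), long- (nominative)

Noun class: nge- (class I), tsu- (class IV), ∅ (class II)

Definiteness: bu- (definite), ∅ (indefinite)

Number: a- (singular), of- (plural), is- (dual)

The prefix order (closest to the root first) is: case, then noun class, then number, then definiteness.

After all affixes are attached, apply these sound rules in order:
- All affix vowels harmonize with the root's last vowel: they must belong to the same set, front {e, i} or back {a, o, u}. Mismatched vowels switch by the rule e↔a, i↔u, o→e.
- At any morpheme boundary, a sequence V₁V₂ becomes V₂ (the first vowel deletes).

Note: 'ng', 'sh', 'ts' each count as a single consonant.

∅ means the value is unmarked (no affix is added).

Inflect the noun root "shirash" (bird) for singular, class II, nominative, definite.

balongshirash

Attach case nominative long- → longshirash.
noun class = class II: zero marking, form stays longshirash.
Attach number singular a- → alongshirash.
Attach definiteness definite bu- → bualongshirash.
Vowel harmony: no change.
Apply vowel deletion: bualongshirash → balongshirash.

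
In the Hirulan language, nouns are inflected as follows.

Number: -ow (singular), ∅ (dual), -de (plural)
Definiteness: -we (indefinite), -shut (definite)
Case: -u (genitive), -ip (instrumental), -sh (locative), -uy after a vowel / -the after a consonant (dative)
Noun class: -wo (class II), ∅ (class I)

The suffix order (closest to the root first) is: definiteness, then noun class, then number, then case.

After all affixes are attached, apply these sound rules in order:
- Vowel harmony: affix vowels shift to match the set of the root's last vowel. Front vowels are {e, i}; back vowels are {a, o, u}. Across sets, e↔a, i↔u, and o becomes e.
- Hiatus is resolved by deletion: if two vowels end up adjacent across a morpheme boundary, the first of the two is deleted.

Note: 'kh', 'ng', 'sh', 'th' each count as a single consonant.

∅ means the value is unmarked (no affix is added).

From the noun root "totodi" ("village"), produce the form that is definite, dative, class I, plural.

totodishitdiy

Attach definiteness definite -shut → totodishut.
noun class = class I: zero marking, form stays totodishut.
Attach number plural -de → totodishutde.
Attach case dative -uy (after vowel 'e') → totodishutdeuy.
Apply vowel harmony: totodishutdeuy → totodishitdeiy.
Apply vowel deletion: totodishitdeiy → totodishitdiy.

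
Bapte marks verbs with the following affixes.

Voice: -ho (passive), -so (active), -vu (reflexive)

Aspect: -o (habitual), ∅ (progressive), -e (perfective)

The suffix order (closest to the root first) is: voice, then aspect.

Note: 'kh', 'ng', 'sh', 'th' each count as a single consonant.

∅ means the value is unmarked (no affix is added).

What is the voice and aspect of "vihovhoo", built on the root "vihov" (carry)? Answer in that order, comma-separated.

Segment: vihov-ho-o.
voice: -ho → passive.
aspect: -o → habitual.

passive, habitual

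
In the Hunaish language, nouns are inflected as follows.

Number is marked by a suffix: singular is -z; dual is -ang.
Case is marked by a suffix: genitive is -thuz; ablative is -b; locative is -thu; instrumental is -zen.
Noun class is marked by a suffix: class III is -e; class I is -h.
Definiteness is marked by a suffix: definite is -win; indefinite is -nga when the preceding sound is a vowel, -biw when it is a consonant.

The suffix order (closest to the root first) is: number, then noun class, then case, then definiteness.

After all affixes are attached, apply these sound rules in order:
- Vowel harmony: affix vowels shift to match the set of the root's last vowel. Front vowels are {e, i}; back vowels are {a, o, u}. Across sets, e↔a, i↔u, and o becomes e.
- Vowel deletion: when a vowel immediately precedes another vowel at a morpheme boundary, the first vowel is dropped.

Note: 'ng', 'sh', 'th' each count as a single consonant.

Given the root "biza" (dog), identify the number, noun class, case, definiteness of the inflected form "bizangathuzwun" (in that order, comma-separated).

dual, class III, genitive, definite

Segment: biza-ang-e-thuz-win.
number: -ang → dual.
noun class: -e → class III.
case: -thuz → genitive.
definiteness: -win → definite.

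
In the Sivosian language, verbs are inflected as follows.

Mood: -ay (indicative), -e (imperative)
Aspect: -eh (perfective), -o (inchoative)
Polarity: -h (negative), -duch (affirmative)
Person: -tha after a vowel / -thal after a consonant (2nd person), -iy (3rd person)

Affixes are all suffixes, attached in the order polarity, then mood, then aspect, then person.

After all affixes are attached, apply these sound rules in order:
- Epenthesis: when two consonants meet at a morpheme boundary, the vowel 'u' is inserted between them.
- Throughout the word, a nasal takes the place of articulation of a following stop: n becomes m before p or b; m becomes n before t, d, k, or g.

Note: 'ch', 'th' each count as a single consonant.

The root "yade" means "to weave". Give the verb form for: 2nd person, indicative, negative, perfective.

Attach polarity negative -h → yadeh.
Attach mood indicative -ay → yadehay.
Attach aspect perfective -eh → yadehayeh.
Attach person 2nd person -thal (after consonant 'h') → yadehayehthal.
Apply epenthesis: yadehayehthal → yadehayehuthal.
Nasal assimilation: no change.

yadehayehuthal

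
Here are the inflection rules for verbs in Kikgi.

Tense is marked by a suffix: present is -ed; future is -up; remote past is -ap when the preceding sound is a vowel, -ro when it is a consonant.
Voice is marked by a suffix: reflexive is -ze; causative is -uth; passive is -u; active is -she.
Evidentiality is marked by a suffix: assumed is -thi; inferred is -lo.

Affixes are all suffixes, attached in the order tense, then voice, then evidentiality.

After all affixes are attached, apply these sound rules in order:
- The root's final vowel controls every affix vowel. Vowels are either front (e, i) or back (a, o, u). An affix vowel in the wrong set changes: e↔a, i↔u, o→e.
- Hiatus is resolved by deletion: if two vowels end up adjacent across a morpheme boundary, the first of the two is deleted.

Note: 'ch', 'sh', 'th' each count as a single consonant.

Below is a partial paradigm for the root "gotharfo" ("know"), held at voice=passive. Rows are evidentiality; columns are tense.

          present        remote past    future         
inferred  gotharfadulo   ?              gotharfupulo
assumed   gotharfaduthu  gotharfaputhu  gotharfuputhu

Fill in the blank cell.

gotharfapulo

Attach tense remote past -ap (after vowel 'o') → gotharfoap.
Attach voice passive -u → gotharfoapu.
Attach evidentiality inferred -lo → gotharfoapulo.
Vowel harmony: no change.
Apply vowel deletion: gotharfoapulo → gotharfapulo.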